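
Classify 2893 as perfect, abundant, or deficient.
deficient

Proper divisors of 2893: sum = 1 + 11 + 263 = 275
Since 275 < 2893, 2893 is deficient.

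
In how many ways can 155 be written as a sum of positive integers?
66493182097

p(n) counts ways to write n as a sum of positive integers (order ignored).
Euler's pentagonal recurrence: p(k) = p(k-1) + p(k-2) - p(k-5) - p(k-7) + p(k-12) + p(k-15) - ... (offsets j(3j∓1)/2, signs ++--, p(0)=1, p(<0)=0).
DP table for k = 0..154: p(0)=1, p(1)=1, p(2)=2, p(3)=3, p(4)=5, p(5)=7, p(6)=11, p(7)=15, p(8)=22, p(9)=30, p(10)=42, p(11)=56, p(12)=77, p(13)=101, p(14)=135, p(15)=176, p(16)=231, p(17)=297, p(18)=385, p(19)=490, p(20)=627, p(21)=792, p(22)=1002, p(23)=1255, p(24)=1575, p(25)=1958, p(26)=2436, p(27)=3010, p(28)=3718, p(29)=4565, p(30)=5604, p(31)=6842, p(32)=8349, p(33)=10143, p(34)=12310, p(35)=14883, p(36)=17977, p(37)=21637, p(38)=26015, p(39)=31185, p(40)=37338, p(41)=44583, p(42)=53174, p(43)=63261, p(44)=75175, p(45)=89134, p(46)=105558, p(47)=124754, p(48)=147273, p(49)=173525, p(50)=204226, p(51)=239943, p(52)=281589, p(53)=329931, p(54)=386155, p(55)=451276, p(56)=526823, p(57)=614154, p(58)=715220, p(59)=831820, p(60)=966467, p(61)=1121505, p(62)=1300156, p(63)=1505499, p(64)=1741630, p(65)=2012558, p(66)=2323520, p(67)=2679689, p(68)=3087735, p(69)=3554345, p(70)=4087968, p(71)=4697205, p(72)=5392783, p(73)=6185689, p(74)=7089500, p(75)=8118264, p(76)=9289091, p(77)=10619863, p(78)=12132164, p(79)=13848650, p(80)=15796476, p(81)=18004327, p(82)=20506255, p(83)=23338469, p(84)=26543660, p(85)=30167357, p(86)=34262962, p(87)=38887673, p(88)=44108109, p(89)=49995925, p(90)=56634173, p(91)=64112359, p(92)=72533807, p(93)=82010177, p(94)=92669720, p(95)=104651419, p(96)=118114304, p(97)=133230930, p(98)=150198136, p(99)=169229875, p(100)=190569292, p(101)=214481126, p(102)=241265379, p(103)=271248950, p(104)=304801365, p(105)=342325709, p(106)=384276336, p(107)=431149389, p(108)=483502844, p(109)=541946240, p(110)=607163746, p(111)=679903203, p(112)=761002156, p(113)=851376628, p(114)=952050665, p(115)=1064144451, p(116)=1188908248, p(117)=1327710076, p(118)=1482074143, p(119)=1653668665, p(120)=1844349560, p(121)=2056148051, p(122)=2291320912, p(123)=2552338241, p(124)=2841940500, p(125)=3163127352, p(126)=3519222692, p(127)=3913864295, p(128)=4351078600, p(129)=4835271870, p(130)=5371315400, p(131)=5964539504, p(132)=6620830889, p(133)=7346629512, p(134)=8149040695, p(135)=9035836076, p(136)=10015581680, p(137)=11097645016, p(138)=12292341831, p(139)=13610949895, p(140)=15065878135, p(141)=16670689208, p(142)=18440293320, p(143)=20390982757, p(144)=22540654445, p(145)=24908858009, p(146)=27517052599, p(147)=30388671978, p(148)=33549419497, p(149)=37027355200, p(150)=40853235313, p(151)=45060624582, p(152)=49686288421, p(153)=54770336324, p(154)=60356673280.
Final step: p(155) = p(154) + p(153) - p(150) - p(148) + p(143) + p(140) - p(133) - p(129) + p(120) + p(115) - p(104) - p(98) + p(85) + p(78) - p(63) - p(55) + p(38) + p(29) - p(10) - p(0)
= 60356673280 + 54770336324 - 40853235313 - 33549419497 + 20390982757 + 15065878135 - 7346629512 - 4835271870 + 1844349560 + 1064144451 - 304801365 - 150198136 + 30167357 + 12132164 - 1505499 - 451276 + 26015 + 4565 - 42 - 1
= 66493182097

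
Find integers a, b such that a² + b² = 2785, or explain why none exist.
9² + 52² (a=9, b=52)

Factorization: 2785 = 5 × 557
By Fermat: n is sum of two squares iff every prime p ≡ 3 (mod 4) appears to even power.
All primes ≡ 3 (mod 4) appear to even power.
Search a = 0, 1, 2, … for 2785 - a² a perfect square: first hit at a = 9: 2785 - 81 = 2704 = 52².
2785 = 9² + 52² = 81 + 2704 ✓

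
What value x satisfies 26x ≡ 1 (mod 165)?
146

gcd(26, 165) = 1, so the inverse exists.
Extended Euclidean algorithm on (165, 26):
165 = 6 × 26 + 9  ⟹  9 = (1)·165 + (-6)·26
26 = 2 × 9 + 8  ⟹  8 = (-2)·165 + (13)·26
9 = 1 × 8 + 1  ⟹  1 = (3)·165 + (-19)·26
So (-19)·26 ≡ 1 (mod 165), i.e. 26^(-1) ≡ -19 ≡ 146 (mod 165).
Check: 26 × 146 = 3796 ≡ 1 (mod 165)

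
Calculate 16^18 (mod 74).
38

Repeated squaring. Binary of 18 = 10010.
16^1 ≡ 16 (mod 74); 16^2 ≡ 34 (mod 74); 16^4 ≡ 46 (mod 74); 16^8 ≡ 44 (mod 74); 16^16 ≡ 12 (mod 74)
16^18 = 16^2 × 16^16 ≡ 38 (mod 74)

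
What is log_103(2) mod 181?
11

Baby-step giant-step with step n = ⌈√181⌉ = 14.
Baby steps 103^j mod 181 (j:value) for j=0..13: 0:1, 1:103, 2:111, 3:30, 4:13, 5:72, 6:176, 7:28, 8:169, 9:31, 10:116, 11:2, 12:25, 13:41.
h = 2 is already in the table at j=11, so x = 11.
Check: 103^11 ≡ 2 (mod 181).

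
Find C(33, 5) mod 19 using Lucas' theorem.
7

Using Lucas' theorem:
Write n=33 and k=5 in base 19:
n in base 19: [1, 14]
k in base 19: [0, 5]
C(33,5) mod 19 = ∏ C(n_i, k_i) mod 19
Digit binomials (mod 19): C(1,0) = 1; C(14,5) = 2002 ≡ 7
Product: 1 × 7 = 7 ≡ 7 (mod 19)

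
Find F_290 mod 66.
55

Matrix identity: Q^n = [[F_(n+1), F_n], [F_n, F_(n-1)]] with Q = [[1,1],[1,0]].
n = 290 = 100100010₂. Square-and-multiply, entries mod 66:
Q^1 = [[1,1],[1,0]]
Q^2 = (Q^1)² = [[2,1],[1,1]]
Q^4 = (Q^2)² = [[5,3],[3,2]]
Q^9 = (Q^4)²·Q = [[55,34],[34,21]]
Q^18 = (Q^9)² = [[23,10],[10,13]]
Q^36 = (Q^18)² = [[35,30],[30,5]]
Q^72 = (Q^36)² = [[13,12],[12,1]]
Q^145 = (Q^72)²·Q = [[19,49],[49,36]]
Q^290 = (Q^145)² = [[56,55],[55,1]]
F_290 mod 66 = Q^290[0][1] = 55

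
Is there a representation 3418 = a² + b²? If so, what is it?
13² + 57² (a=13, b=57)

Factorization: 3418 = 2 × 1709
By Fermat: n is sum of two squares iff every prime p ≡ 3 (mod 4) appears to even power.
All primes ≡ 3 (mod 4) appear to even power.
Search a = 0, 1, 2, … for 3418 - a² a perfect square: first hit at a = 13: 3418 - 169 = 3249 = 57².
3418 = 13² + 57² = 169 + 3249 ✓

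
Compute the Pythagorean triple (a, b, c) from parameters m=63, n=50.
(1469, 6300, 6469)

Euclid's formula: a = m² - n², b = 2mn, c = m² + n²
m = 63, n = 50
a = 63² - 50² = 3969 - 2500 = 1469
b = 2 × 63 × 50 = 6300
c = 63² + 50² = 3969 + 2500 = 6469
Verification: 1469² + 6300² = 2157961 + 39690000 = 41847961 = 6469² ✓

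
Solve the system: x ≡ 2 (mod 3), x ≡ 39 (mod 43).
125

Using Chinese Remainder Theorem:
M = 3 × 43 = 129
M1 = 43, M2 = 3
y1 = 43^(-1) mod 3 = 1
y2 = 3^(-1) mod 43 = 29
x = (2×43×1 + 39×3×29) mod 129 = 125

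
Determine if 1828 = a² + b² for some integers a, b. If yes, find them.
8² + 42² (a=8, b=42)

Factorization: 1828 = 2^2 × 457
By Fermat: n is sum of two squares iff every prime p ≡ 3 (mod 4) appears to even power.
All primes ≡ 3 (mod 4) appear to even power.
Search a = 0, 1, 2, … for 1828 - a² a perfect square: first hit at a = 8: 1828 - 64 = 1764 = 42².
1828 = 8² + 42² = 64 + 1764 ✓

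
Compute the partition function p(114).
952050665

p(n) counts ways to write n as a sum of positive integers (order ignored).
Euler's pentagonal recurrence: p(k) = p(k-1) + p(k-2) - p(k-5) - p(k-7) + p(k-12) + p(k-15) - ... (offsets j(3j∓1)/2, signs ++--, p(0)=1, p(<0)=0).
DP table for k = 0..113: p(0)=1, p(1)=1, p(2)=2, p(3)=3, p(4)=5, p(5)=7, p(6)=11, p(7)=15, p(8)=22, p(9)=30, p(10)=42, p(11)=56, p(12)=77, p(13)=101, p(14)=135, p(15)=176, p(16)=231, p(17)=297, p(18)=385, p(19)=490, p(20)=627, p(21)=792, p(22)=1002, p(23)=1255, p(24)=1575, p(25)=1958, p(26)=2436, p(27)=3010, p(28)=3718, p(29)=4565, p(30)=5604, p(31)=6842, p(32)=8349, p(33)=10143, p(34)=12310, p(35)=14883, p(36)=17977, p(37)=21637, p(38)=26015, p(39)=31185, p(40)=37338, p(41)=44583, p(42)=53174, p(43)=63261, p(44)=75175, p(45)=89134, p(46)=105558, p(47)=124754, p(48)=147273, p(49)=173525, p(50)=204226, p(51)=239943, p(52)=281589, p(53)=329931, p(54)=386155, p(55)=451276, p(56)=526823, p(57)=614154, p(58)=715220, p(59)=831820, p(60)=966467, p(61)=1121505, p(62)=1300156, p(63)=1505499, p(64)=1741630, p(65)=2012558, p(66)=2323520, p(67)=2679689, p(68)=3087735, p(69)=3554345, p(70)=4087968, p(71)=4697205, p(72)=5392783, p(73)=6185689, p(74)=7089500, p(75)=8118264, p(76)=9289091, p(77)=10619863, p(78)=12132164, p(79)=13848650, p(80)=15796476, p(81)=18004327, p(82)=20506255, p(83)=23338469, p(84)=26543660, p(85)=30167357, p(86)=34262962, p(87)=38887673, p(88)=44108109, p(89)=49995925, p(90)=56634173, p(91)=64112359, p(92)=72533807, p(93)=82010177, p(94)=92669720, p(95)=104651419, p(96)=118114304, p(97)=133230930, p(98)=150198136, p(99)=169229875, p(100)=190569292, p(101)=214481126, p(102)=241265379, p(103)=271248950, p(104)=304801365, p(105)=342325709, p(106)=384276336, p(107)=431149389, p(108)=483502844, p(109)=541946240, p(110)=607163746, p(111)=679903203, p(112)=761002156, p(113)=851376628.
Final step: p(114) = p(113) + p(112) - p(109) - p(107) + p(102) + p(99) - p(92) - p(88) + p(79) + p(74) - p(63) - p(57) + p(44) + p(37) - p(22) - p(14)
= 851376628 + 761002156 - 541946240 - 431149389 + 241265379 + 169229875 - 72533807 - 44108109 + 13848650 + 7089500 - 1505499 - 614154 + 75175 + 21637 - 1002 - 135
= 952050665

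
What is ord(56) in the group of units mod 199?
99

199 is prime, so ord(56) divides φ(199) = 198.
Divisors of 198: 1, 2, 3, 6, 9, 11, 18, 22, 33, 66, 99, 198.
Repeated squaring: 56^1 ≡ 56, 56^2 ≡ 151, 56^4 ≡ 115, 56^8 ≡ 91, 56^16 ≡ 122, 56^32 ≡ 158, 56^64 ≡ 89, 56^128 ≡ 160 (mod 199).
Test 56^d mod 199 for each divisor d in increasing order:
56^1 ≡ 56
56^2 ≡ 151
56^3 = 56^2·56^1 ≡ 98
56^6 = 56^4·56^2 ≡ 52
56^9 = 56^8·56^1 ≡ 121
56^11 = 56^8·56^2·56^1 ≡ 162
56^18 = 56^16·56^2 ≡ 114
56^22 = 56^16·56^4·56^2 ≡ 175
56^33 = 56^32·56^1 ≡ 92
56^66 = 56^64·56^2 ≡ 106
56^99 = 56^64·56^32·56^2·56^1 ≡ 1  ← first divisor giving 1
The order is 99.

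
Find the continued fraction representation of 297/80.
[3; 1, 2, 2, 11]

Euclidean algorithm steps:
297 = 3 × 80 + 57
80 = 1 × 57 + 23
57 = 2 × 23 + 11
23 = 2 × 11 + 1
11 = 11 × 1 + 0
Continued fraction: [3; 1, 2, 2, 11]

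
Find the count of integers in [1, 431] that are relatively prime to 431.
430

431 = 431
φ(n) = n × ∏(1 - 1/p) for each prime p dividing n
φ(431) = 431 × (1 - 1/431) = 430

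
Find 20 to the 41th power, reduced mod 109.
31

Repeated squaring. Binary of 41 = 101001.
20^1 ≡ 20 (mod 109); 20^2 ≡ 73 (mod 109); 20^4 ≡ 97 (mod 109); 20^8 ≡ 35 (mod 109); 20^16 ≡ 26 (mod 109); 20^32 ≡ 22 (mod 109)
20^41 = 20^1 × 20^8 × 20^32 ≡ 31 (mod 109)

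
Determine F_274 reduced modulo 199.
55

Matrix identity: Q^n = [[F_(n+1), F_n], [F_n, F_(n-1)]] with Q = [[1,1],[1,0]].
n = 274 = 100010010₂. Square-and-multiply, entries mod 199:
Q^1 = [[1,1],[1,0]]
Q^2 = (Q^1)² = [[2,1],[1,1]]
Q^4 = (Q^2)² = [[5,3],[3,2]]
Q^8 = (Q^4)² = [[34,21],[21,13]]
Q^17 = (Q^8)²·Q = [[196,5],[5,191]]
Q^34 = (Q^17)² = [[34,144],[144,89]]
Q^68 = (Q^34)² = [[2,1],[1,1]]
Q^137 = (Q^68)²·Q = [[8,5],[5,3]]
Q^274 = (Q^137)² = [[89,55],[55,34]]
F_274 mod 199 = Q^274[0][1] = 55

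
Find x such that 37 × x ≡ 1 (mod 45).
28

gcd(37, 45) = 1, so the inverse exists.
Extended Euclidean algorithm on (45, 37):
45 = 1 × 37 + 8  ⟹  8 = (1)·45 + (-1)·37
37 = 4 × 8 + 5  ⟹  5 = (-4)·45 + (5)·37
8 = 1 × 5 + 3  ⟹  3 = (5)·45 + (-6)·37
5 = 1 × 3 + 2  ⟹  2 = (-9)·45 + (11)·37
3 = 1 × 2 + 1  ⟹  1 = (14)·45 + (-17)·37
So (-17)·37 ≡ 1 (mod 45), i.e. 37^(-1) ≡ -17 ≡ 28 (mod 45).
Check: 37 × 28 = 1036 ≡ 1 (mod 45)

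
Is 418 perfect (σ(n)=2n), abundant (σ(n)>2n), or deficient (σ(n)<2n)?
deficient

Proper divisors of 418: sum = 1 + 2 + 11 + 19 + 22 + 38 + 209 = 302
Since 302 < 418, 418 is deficient.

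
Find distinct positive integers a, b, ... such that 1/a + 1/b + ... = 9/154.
1/18 + 1/347 + 1/240471

Greedy algorithm:
9/154: ceiling(154/9) = 18, use 1/18
2/693: ceiling(693/2) = 347, use 1/347
1/240471: ceiling(240471/1) = 240471, use 1/240471
Result: 9/154 = 1/18 + 1/347 + 1/240471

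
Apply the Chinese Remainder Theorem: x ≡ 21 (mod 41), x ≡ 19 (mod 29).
1005

Using Chinese Remainder Theorem:
M = 41 × 29 = 1189
M1 = 29, M2 = 41
y1 = 29^(-1) mod 41 = 17
y2 = 41^(-1) mod 29 = 17
x = (21×29×17 + 19×41×17) mod 1189 = 1005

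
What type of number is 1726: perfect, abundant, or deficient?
deficient

Proper divisors of 1726: sum = 1 + 2 + 863 = 866
Since 866 < 1726, 1726 is deficient.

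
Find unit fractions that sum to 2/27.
1/14 + 1/378

Greedy algorithm:
2/27: ceiling(27/2) = 14, use 1/14
1/378: ceiling(378/1) = 378, use 1/378
Result: 2/27 = 1/14 + 1/378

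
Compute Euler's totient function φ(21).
12

21 = 3 × 7
φ(n) = n × ∏(1 - 1/p) for each prime p dividing n
φ(21) = 21 × (1 - 1/3) × (1 - 1/7) = 12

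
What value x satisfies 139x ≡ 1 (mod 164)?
59

gcd(139, 164) = 1, so the inverse exists.
Extended Euclidean algorithm on (164, 139):
164 = 1 × 139 + 25  ⟹  25 = (1)·164 + (-1)·139
139 = 5 × 25 + 14  ⟹  14 = (-5)·164 + (6)·139
25 = 1 × 14 + 11  ⟹  11 = (6)·164 + (-7)·139
14 = 1 × 11 + 3  ⟹  3 = (-11)·164 + (13)·139
11 = 3 × 3 + 2  ⟹  2 = (39)·164 + (-46)·139
3 = 1 × 2 + 1  ⟹  1 = (-50)·164 + (59)·139
So (59)·139 ≡ 1 (mod 164), i.e. 139^(-1) ≡ 59 (mod 164).
Check: 139 × 59 = 8201 ≡ 1 (mod 164)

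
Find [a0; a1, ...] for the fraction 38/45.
[0; 1, 5, 2, 3]

Euclidean algorithm steps:
38 = 0 × 45 + 38
45 = 1 × 38 + 7
38 = 5 × 7 + 3
7 = 2 × 3 + 1
3 = 3 × 1 + 0
Continued fraction: [0; 1, 5, 2, 3]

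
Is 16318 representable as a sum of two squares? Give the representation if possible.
Not possible

Factorization: 16318 = 2 × 41 × 199
By Fermat: n is sum of two squares iff every prime p ≡ 3 (mod 4) appears to even power.
Prime(s) ≡ 3 (mod 4) with odd exponent: [(199, 1)]
Therefore 16318 cannot be expressed as a² + b².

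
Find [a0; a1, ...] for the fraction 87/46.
[1; 1, 8, 5]

Euclidean algorithm steps:
87 = 1 × 46 + 41
46 = 1 × 41 + 5
41 = 8 × 5 + 1
5 = 5 × 1 + 0
Continued fraction: [1; 1, 8, 5]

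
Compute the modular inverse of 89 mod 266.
3

gcd(89, 266) = 1, so the inverse exists.
Extended Euclidean algorithm on (266, 89):
266 = 2 × 89 + 88  ⟹  88 = (1)·266 + (-2)·89
89 = 1 × 88 + 1  ⟹  1 = (-1)·266 + (3)·89
So (3)·89 ≡ 1 (mod 266), i.e. 89^(-1) ≡ 3 (mod 266).
Check: 89 × 3 = 267 ≡ 1 (mod 266)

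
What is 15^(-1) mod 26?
7

gcd(15, 26) = 1, so the inverse exists.
Extended Euclidean algorithm on (26, 15):
26 = 1 × 15 + 11  ⟹  11 = (1)·26 + (-1)·15
15 = 1 × 11 + 4  ⟹  4 = (-1)·26 + (2)·15
11 = 2 × 4 + 3  ⟹  3 = (3)·26 + (-5)·15
4 = 1 × 3 + 1  ⟹  1 = (-4)·26 + (7)·15
So (7)·15 ≡ 1 (mod 26), i.e. 15^(-1) ≡ 7 (mod 26).
Check: 15 × 7 = 105 ≡ 1 (mod 26)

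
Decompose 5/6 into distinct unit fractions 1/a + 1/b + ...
1/2 + 1/3

Greedy algorithm:
5/6: ceiling(6/5) = 2, use 1/2
1/3: ceiling(3/1) = 3, use 1/3
Result: 5/6 = 1/2 + 1/3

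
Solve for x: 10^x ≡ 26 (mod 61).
7

Baby-step giant-step with step n = ⌈√61⌉ = 8.
Baby steps 10^j mod 61 (j:value) for j=0..7: 0:1, 1:10, 2:39, 3:24, 4:57, 5:21, 6:27, 7:26.
h = 26 is already in the table at j=7, so x = 7.
Check: 10^7 ≡ 26 (mod 61).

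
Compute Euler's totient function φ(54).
18

54 = 2 × 3^3
φ(n) = n × ∏(1 - 1/p) for each prime p dividing n
φ(54) = 54 × (1 - 1/2) × (1 - 1/3) = 18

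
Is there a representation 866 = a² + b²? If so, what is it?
5² + 29² (a=5, b=29)

Factorization: 866 = 2 × 433
By Fermat: n is sum of two squares iff every prime p ≡ 3 (mod 4) appears to even power.
All primes ≡ 3 (mod 4) appear to even power.
Search a = 0, 1, 2, … for 866 - a² a perfect square: first hit at a = 5: 866 - 25 = 841 = 29².
866 = 5² + 29² = 25 + 841 ✓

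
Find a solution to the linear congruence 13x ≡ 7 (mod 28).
x ≡ 7 (mod 28)

gcd(13, 28) = 1, which divides 7, so solutions exist.
Find 13^(-1) mod 28 by the extended Euclidean algorithm:
28 = 2 × 13 + 2  ⟹  2 = (1)·28 + (-2)·13
13 = 6 × 2 + 1  ⟹  1 = (-6)·28 + (13)·13
So (13)·13 ≡ 1 (mod 28), i.e. 13^(-1) ≡ 13 (mod 28).
x ≡ 13 × 7 = 91 ≡ 7 (mod 28).
Check: 13 × 7 = 91 ≡ 7 (mod 28).
Unique solution: x ≡ 7 (mod 28)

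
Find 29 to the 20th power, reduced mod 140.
1

Repeated squaring. Binary of 20 = 10100.
29^1 ≡ 29 (mod 140); 29^2 ≡ 1 (mod 140); 29^4 ≡ 1 (mod 140); 29^8 ≡ 1 (mod 140); 29^16 ≡ 1 (mod 140)
29^20 = 29^4 × 29^16 ≡ 1 (mod 140)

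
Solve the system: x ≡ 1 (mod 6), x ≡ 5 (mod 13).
31

Using Chinese Remainder Theorem:
M = 6 × 13 = 78
M1 = 13, M2 = 6
y1 = 13^(-1) mod 6 = 1
y2 = 6^(-1) mod 13 = 11
x = (1×13×1 + 5×6×11) mod 78 = 31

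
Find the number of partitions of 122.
2291320912

p(n) counts ways to write n as a sum of positive integers (order ignored).
Euler's pentagonal recurrence: p(k) = p(k-1) + p(k-2) - p(k-5) - p(k-7) + p(k-12) + p(k-15) - ... (offsets j(3j∓1)/2, signs ++--, p(0)=1, p(<0)=0).
DP table for k = 0..121: p(0)=1, p(1)=1, p(2)=2, p(3)=3, p(4)=5, p(5)=7, p(6)=11, p(7)=15, p(8)=22, p(9)=30, p(10)=42, p(11)=56, p(12)=77, p(13)=101, p(14)=135, p(15)=176, p(16)=231, p(17)=297, p(18)=385, p(19)=490, p(20)=627, p(21)=792, p(22)=1002, p(23)=1255, p(24)=1575, p(25)=1958, p(26)=2436, p(27)=3010, p(28)=3718, p(29)=4565, p(30)=5604, p(31)=6842, p(32)=8349, p(33)=10143, p(34)=12310, p(35)=14883, p(36)=17977, p(37)=21637, p(38)=26015, p(39)=31185, p(40)=37338, p(41)=44583, p(42)=53174, p(43)=63261, p(44)=75175, p(45)=89134, p(46)=105558, p(47)=124754, p(48)=147273, p(49)=173525, p(50)=204226, p(51)=239943, p(52)=281589, p(53)=329931, p(54)=386155, p(55)=451276, p(56)=526823, p(57)=614154, p(58)=715220, p(59)=831820, p(60)=966467, p(61)=1121505, p(62)=1300156, p(63)=1505499, p(64)=1741630, p(65)=2012558, p(66)=2323520, p(67)=2679689, p(68)=3087735, p(69)=3554345, p(70)=4087968, p(71)=4697205, p(72)=5392783, p(73)=6185689, p(74)=7089500, p(75)=8118264, p(76)=9289091, p(77)=10619863, p(78)=12132164, p(79)=13848650, p(80)=15796476, p(81)=18004327, p(82)=20506255, p(83)=23338469, p(84)=26543660, p(85)=30167357, p(86)=34262962, p(87)=38887673, p(88)=44108109, p(89)=49995925, p(90)=56634173, p(91)=64112359, p(92)=72533807, p(93)=82010177, p(94)=92669720, p(95)=104651419, p(96)=118114304, p(97)=133230930, p(98)=150198136, p(99)=169229875, p(100)=190569292, p(101)=214481126, p(102)=241265379, p(103)=271248950, p(104)=304801365, p(105)=342325709, p(106)=384276336, p(107)=431149389, p(108)=483502844, p(109)=541946240, p(110)=607163746, p(111)=679903203, p(112)=761002156, p(113)=851376628, p(114)=952050665, p(115)=1064144451, p(116)=1188908248, p(117)=1327710076, p(118)=1482074143, p(119)=1653668665, p(120)=1844349560, p(121)=2056148051.
Final step: p(122) = p(121) + p(120) - p(117) - p(115) + p(110) + p(107) - p(100) - p(96) + p(87) + p(82) - p(71) - p(65) + p(52) + p(45) - p(30) - p(22) + p(5)
= 2056148051 + 1844349560 - 1327710076 - 1064144451 + 607163746 + 431149389 - 190569292 - 118114304 + 38887673 + 20506255 - 4697205 - 2012558 + 281589 + 89134 - 5604 - 1002 + 7
= 2291320912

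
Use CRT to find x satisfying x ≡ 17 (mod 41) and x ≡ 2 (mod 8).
58

Using Chinese Remainder Theorem:
M = 41 × 8 = 328
M1 = 8, M2 = 41
y1 = 8^(-1) mod 41 = 36
y2 = 41^(-1) mod 8 = 1
x = (17×8×36 + 2×41×1) mod 328 = 58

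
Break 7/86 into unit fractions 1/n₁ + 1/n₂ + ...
1/13 + 1/224 + 1/125216

Greedy algorithm:
7/86: ceiling(86/7) = 13, use 1/13
5/1118: ceiling(1118/5) = 224, use 1/224
1/125216: ceiling(125216/1) = 125216, use 1/125216
Result: 7/86 = 1/13 + 1/224 + 1/125216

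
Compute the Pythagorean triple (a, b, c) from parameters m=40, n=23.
(1071, 1840, 2129)

Euclid's formula: a = m² - n², b = 2mn, c = m² + n²
m = 40, n = 23
a = 40² - 23² = 1600 - 529 = 1071
b = 2 × 40 × 23 = 1840
c = 40² + 23² = 1600 + 529 = 2129
Verification: 1071² + 1840² = 1147041 + 3385600 = 4532641 = 2129² ✓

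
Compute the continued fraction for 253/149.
[1; 1, 2, 3, 4, 1, 2]

Euclidean algorithm steps:
253 = 1 × 149 + 104
149 = 1 × 104 + 45
104 = 2 × 45 + 14
45 = 3 × 14 + 3
14 = 4 × 3 + 2
3 = 1 × 2 + 1
2 = 2 × 1 + 0
Continued fraction: [1; 1, 2, 3, 4, 1, 2]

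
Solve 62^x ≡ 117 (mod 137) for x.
97

Baby-step giant-step with step n = ⌈√137⌉ = 12.
Baby steps 62^j mod 137 (j:value) for j=0..11: 0:1, 1:62, 2:8, 3:85, 4:64, 5:132, 6:101, 7:97, 8:123, 9:91, 10:25, 11:43.
Giant-step multiplier: 62^(-12) ≡ 62^(136-12) = 62^124 ≡ 87 (mod 137).
Giant steps γ_i = 117·87^i mod 137: γ_0=117, γ_1=41, γ_2=5, γ_3=24, γ_4=33, γ_5=131, γ_6=26, γ_7=70, γ_8=62 (in table at j=1).
x = i·n + j = 8·12 + 1 = 97.
Check: 62^97 ≡ 117 (mod 137).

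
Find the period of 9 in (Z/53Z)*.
26

53 is prime, so ord(9) divides φ(53) = 52.
Divisors of 52: 1, 2, 4, 13, 26, 52.
Repeated squaring: 9^1 ≡ 9, 9^2 ≡ 28, 9^4 ≡ 42, 9^8 ≡ 15, 9^16 ≡ 13, 9^32 ≡ 10 (mod 53).
Test 9^d mod 53 for each divisor d in increasing order:
9^1 ≡ 9
9^2 ≡ 28
9^4 ≡ 42
9^13 = 9^8·9^4·9^1 ≡ 52
9^26 = 9^16·9^8·9^2 ≡ 1  ← first divisor giving 1
The order is 26.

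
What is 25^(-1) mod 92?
81

gcd(25, 92) = 1, so the inverse exists.
Extended Euclidean algorithm on (92, 25):
92 = 3 × 25 + 17  ⟹  17 = (1)·92 + (-3)·25
25 = 1 × 17 + 8  ⟹  8 = (-1)·92 + (4)·25
17 = 2 × 8 + 1  ⟹  1 = (3)·92 + (-11)·25
So (-11)·25 ≡ 1 (mod 92), i.e. 25^(-1) ≡ -11 ≡ 81 (mod 92).
Check: 25 × 81 = 2025 ≡ 1 (mod 92)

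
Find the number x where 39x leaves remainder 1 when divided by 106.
87

gcd(39, 106) = 1, so the inverse exists.
Extended Euclidean algorithm on (106, 39):
106 = 2 × 39 + 28  ⟹  28 = (1)·106 + (-2)·39
39 = 1 × 28 + 11  ⟹  11 = (-1)·106 + (3)·39
28 = 2 × 11 + 6  ⟹  6 = (3)·106 + (-8)·39
11 = 1 × 6 + 5  ⟹  5 = (-4)·106 + (11)·39
6 = 1 × 5 + 1  ⟹  1 = (7)·106 + (-19)·39
So (-19)·39 ≡ 1 (mod 106), i.e. 39^(-1) ≡ -19 ≡ 87 (mod 106).
Check: 39 × 87 = 3393 ≡ 1 (mod 106)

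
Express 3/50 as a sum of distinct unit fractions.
1/17 + 1/850

Greedy algorithm:
3/50: ceiling(50/3) = 17, use 1/17
1/850: ceiling(850/1) = 850, use 1/850
Result: 3/50 = 1/17 + 1/850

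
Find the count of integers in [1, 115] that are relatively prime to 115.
88

115 = 5 × 23
φ(n) = n × ∏(1 - 1/p) for each prime p dividing n
φ(115) = 115 × (1 - 1/5) × (1 - 1/23) = 88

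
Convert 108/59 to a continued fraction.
[1; 1, 4, 1, 9]

Euclidean algorithm steps:
108 = 1 × 59 + 49
59 = 1 × 49 + 10
49 = 4 × 10 + 9
10 = 1 × 9 + 1
9 = 9 × 1 + 0
Continued fraction: [1; 1, 4, 1, 9]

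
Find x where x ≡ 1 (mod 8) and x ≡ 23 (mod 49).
121

Using Chinese Remainder Theorem:
M = 8 × 49 = 392
M1 = 49, M2 = 8
y1 = 49^(-1) mod 8 = 1
y2 = 8^(-1) mod 49 = 43
x = (1×49×1 + 23×8×43) mod 392 = 121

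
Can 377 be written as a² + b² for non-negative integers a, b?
4² + 19² (a=4, b=19)

Factorization: 377 = 13 × 29
By Fermat: n is sum of two squares iff every prime p ≡ 3 (mod 4) appears to even power.
All primes ≡ 3 (mod 4) appear to even power.
Search a = 0, 1, 2, … for 377 - a² a perfect square: first hit at a = 4: 377 - 16 = 361 = 19².
377 = 4² + 19² = 16 + 361 ✓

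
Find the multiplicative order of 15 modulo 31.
10

31 is prime, so ord(15) divides φ(31) = 30.
Divisors of 30: 1, 2, 3, 5, 6, 10, 15, 30.
Repeated squaring: 15^1 ≡ 15, 15^2 ≡ 8, 15^4 ≡ 2, 15^8 ≡ 4, 15^16 ≡ 16 (mod 31).
Test 15^d mod 31 for each divisor d in increasing order:
15^1 ≡ 15
15^2 ≡ 8
15^3 = 15^2·15^1 ≡ 27
15^5 = 15^4·15^1 ≡ 30
15^6 = 15^4·15^2 ≡ 16
15^10 = 15^8·15^2 ≡ 1  ← first divisor giving 1
The order is 10.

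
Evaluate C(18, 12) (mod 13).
0

Using Lucas' theorem:
Write n=18 and k=12 in base 13:
n in base 13: [1, 5]
k in base 13: [0, 12]
C(18,12) mod 13 = ∏ C(n_i, k_i) mod 13
Digit binomials (mod 13): C(1,0) = 1; C(5,12) = 0 (k_i > n_i)
Product: 1 × 0 = 0 ≡ 0 (mod 13)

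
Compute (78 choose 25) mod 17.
10

Using Lucas' theorem:
Write n=78 and k=25 in base 17:
n in base 17: [4, 10]
k in base 17: [1, 8]
C(78,25) mod 17 = ∏ C(n_i, k_i) mod 17
Digit binomials (mod 17): C(4,1) = 4; C(10,8) = 45 ≡ 11
Product: 4 × 11 = 44 ≡ 10 (mod 17)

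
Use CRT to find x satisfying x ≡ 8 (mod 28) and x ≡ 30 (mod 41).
932

Using Chinese Remainder Theorem:
M = 28 × 41 = 1148
M1 = 41, M2 = 28
y1 = 41^(-1) mod 28 = 13
y2 = 28^(-1) mod 41 = 22
x = (8×41×13 + 30×28×22) mod 1148 = 932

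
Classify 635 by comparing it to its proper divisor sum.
deficient

Proper divisors of 635: sum = 1 + 5 + 127 = 133
Since 133 < 635, 635 is deficient.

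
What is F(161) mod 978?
487

Matrix identity: Q^n = [[F_(n+1), F_n], [F_n, F_(n-1)]] with Q = [[1,1],[1,0]].
n = 161 = 10100001₂. Square-and-multiply, entries mod 978:
Q^1 = [[1,1],[1,0]]
Q^2 = (Q^1)² = [[2,1],[1,1]]
Q^5 = (Q^2)²·Q = [[8,5],[5,3]]
Q^10 = (Q^5)² = [[89,55],[55,34]]
Q^20 = (Q^10)² = [[188,897],[897,269]]
Q^40 = (Q^20)² = [[829,147],[147,682]]
Q^80 = (Q^40)² = [[778,111],[111,667]]
Q^161 = (Q^80)²·Q = [[490,487],[487,3]]
F_161 mod 978 = Q^161[0][1] = 487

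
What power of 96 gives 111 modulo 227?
29

Baby-step giant-step with step n = ⌈√227⌉ = 16.
Baby steps 96^j mod 227 (j:value) for j=0..15: 0:1, 1:96, 2:136, 3:117, 4:109, 5:22, 6:69, 7:41, 8:77, 9:128, 10:30, 11:156, 12:221, 13:105, 14:92, 15:206.
Giant-step multiplier: 96^(-16) ≡ 96^(226-16) = 96^210 ≡ 185 (mod 227).
Giant steps γ_i = 111·185^i mod 227: γ_0=111, γ_1=105 (in table at j=13).
x = i·n + j = 1·16 + 13 = 29.
Check: 96^29 ≡ 111 (mod 227).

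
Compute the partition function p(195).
2580840212973

p(n) counts ways to write n as a sum of positive integers (order ignored).
Euler's pentagonal recurrence: p(k) = p(k-1) + p(k-2) - p(k-5) - p(k-7) + p(k-12) + p(k-15) - ... (offsets j(3j∓1)/2, signs ++--, p(0)=1, p(<0)=0).
DP table for k = 0..194: p(0)=1, p(1)=1, p(2)=2, p(3)=3, p(4)=5, p(5)=7, p(6)=11, p(7)=15, p(8)=22, p(9)=30, p(10)=42, p(11)=56, p(12)=77, p(13)=101, p(14)=135, p(15)=176, p(16)=231, p(17)=297, p(18)=385, p(19)=490, p(20)=627, p(21)=792, p(22)=1002, p(23)=1255, p(24)=1575, p(25)=1958, p(26)=2436, p(27)=3010, p(28)=3718, p(29)=4565, p(30)=5604, p(31)=6842, p(32)=8349, p(33)=10143, p(34)=12310, p(35)=14883, p(36)=17977, p(37)=21637, p(38)=26015, p(39)=31185, p(40)=37338, p(41)=44583, p(42)=53174, p(43)=63261, p(44)=75175, p(45)=89134, p(46)=105558, p(47)=124754, p(48)=147273, p(49)=173525, p(50)=204226, p(51)=239943, p(52)=281589, p(53)=329931, p(54)=386155, p(55)=451276, p(56)=526823, p(57)=614154, p(58)=715220, p(59)=831820, p(60)=966467, p(61)=1121505, p(62)=1300156, p(63)=1505499, p(64)=1741630, p(65)=2012558, p(66)=2323520, p(67)=2679689, p(68)=3087735, p(69)=3554345, p(70)=4087968, p(71)=4697205, p(72)=5392783, p(73)=6185689, p(74)=7089500, p(75)=8118264, p(76)=9289091, p(77)=10619863, p(78)=12132164, p(79)=13848650, p(80)=15796476, p(81)=18004327, p(82)=20506255, p(83)=23338469, p(84)=26543660, p(85)=30167357, p(86)=34262962, p(87)=38887673, p(88)=44108109, p(89)=49995925, p(90)=56634173, p(91)=64112359, p(92)=72533807, p(93)=82010177, p(94)=92669720, p(95)=104651419, p(96)=118114304, p(97)=133230930, p(98)=150198136, p(99)=169229875, p(100)=190569292, p(101)=214481126, p(102)=241265379, p(103)=271248950, p(104)=304801365, p(105)=342325709, p(106)=384276336, p(107)=431149389, p(108)=483502844, p(109)=541946240, p(110)=607163746, p(111)=679903203, p(112)=761002156, p(113)=851376628, p(114)=952050665, p(115)=1064144451, p(116)=1188908248, p(117)=1327710076, p(118)=1482074143, p(119)=1653668665, p(120)=1844349560, p(121)=2056148051, p(122)=2291320912, p(123)=2552338241, p(124)=2841940500, p(125)=3163127352, p(126)=3519222692, p(127)=3913864295, p(128)=4351078600, p(129)=4835271870, p(130)=5371315400, p(131)=5964539504, p(132)=6620830889, p(133)=7346629512, p(134)=8149040695, p(135)=9035836076, p(136)=10015581680, p(137)=11097645016, p(138)=12292341831, p(139)=13610949895, p(140)=15065878135, p(141)=16670689208, p(142)=18440293320, p(143)=20390982757, p(144)=22540654445, p(145)=24908858009, p(146)=27517052599, p(147)=30388671978, p(148)=33549419497, p(149)=37027355200, p(150)=40853235313, p(151)=45060624582, p(152)=49686288421, p(153)=54770336324, p(154)=60356673280, p(155)=66493182097, p(156)=73232243759, p(157)=80630964769, p(158)=88751778802, p(159)=97662728555, p(160)=107438159466, p(161)=118159068427, p(162)=129913904637, p(163)=142798995930, p(164)=156919475295, p(165)=172389800255, p(166)=189334822579, p(167)=207890420102, p(168)=228204732751, p(169)=250438925115, p(170)=274768617130, p(171)=301384802048, p(172)=330495499613, p(173)=362326859895, p(174)=397125074750, p(175)=435157697830, p(176)=476715857290, p(177)=522115831195, p(178)=571701605655, p(179)=625846753120, p(180)=684957390936, p(181)=749474411781, p(182)=819876908323, p(183)=896684817527, p(184)=980462880430, p(185)=1071823774337, p(186)=1171432692373, p(187)=1280011042268, p(188)=1398341745571, p(189)=1527273599625, p(190)=1667727404093, p(191)=1820701100652, p(192)=1987276856363, p(193)=2168627105469, p(194)=2366022741845.
Final step: p(195) = p(194) + p(193) - p(190) - p(188) + p(183) + p(180) - p(173) - p(169) + p(160) + p(155) - p(144) - p(138) + p(125) + p(118) - p(103) - p(95) + p(78) + p(69) - p(50) - p(40) + p(19) + p(8)
= 2366022741845 + 2168627105469 - 1667727404093 - 1398341745571 + 896684817527 + 684957390936 - 362326859895 - 250438925115 + 107438159466 + 66493182097 - 22540654445 - 12292341831 + 3163127352 + 1482074143 - 271248950 - 104651419 + 12132164 + 3554345 - 204226 - 37338 + 490 + 22
= 2580840212973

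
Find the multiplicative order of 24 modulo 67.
11

67 is prime, so ord(24) divides φ(67) = 66.
Divisors of 66: 1, 2, 3, 6, 11, 22, 33, 66.
Repeated squaring: 24^1 ≡ 24, 24^2 ≡ 40, 24^4 ≡ 59, 24^8 ≡ 64, 24^16 ≡ 9, 24^32 ≡ 14, 24^64 ≡ 62 (mod 67).
Test 24^d mod 67 for each divisor d in increasing order:
24^1 ≡ 24
24^2 ≡ 40
24^3 = 24^2·24^1 ≡ 22
24^6 = 24^4·24^2 ≡ 15
24^11 = 24^8·24^2·24^1 ≡ 1  ← first divisor giving 1
The order is 11.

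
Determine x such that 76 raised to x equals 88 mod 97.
76

Baby-step giant-step with step n = ⌈√97⌉ = 10.
Baby steps 76^j mod 97 (j:value) for j=0..9: 0:1, 1:76, 2:53, 3:51, 4:93, 5:84, 6:79, 7:87, 8:16, 9:52.
Giant-step multiplier: 76^(-10) ≡ 76^(96-10) = 76^86 ≡ 31 (mod 97).
Giant steps γ_i = 88·31^i mod 97: γ_0=88, γ_1=12, γ_2=81, γ_3=86, γ_4=47, γ_5=2, γ_6=62, γ_7=79 (in table at j=6).
x = i·n + j = 7·10 + 6 = 76.
Check: 76^76 ≡ 88 (mod 97).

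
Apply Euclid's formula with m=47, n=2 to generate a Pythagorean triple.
(2205, 188, 2213)

Euclid's formula: a = m² - n², b = 2mn, c = m² + n²
m = 47, n = 2
a = 47² - 2² = 2209 - 4 = 2205
b = 2 × 47 × 2 = 188
c = 47² + 2² = 2209 + 4 = 2213
Verification: 2205² + 188² = 4862025 + 35344 = 4897369 = 2213² ✓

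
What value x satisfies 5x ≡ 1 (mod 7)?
3

gcd(5, 7) = 1, so the inverse exists.
Extended Euclidean algorithm on (7, 5):
7 = 1 × 5 + 2  ⟹  2 = (1)·7 + (-1)·5
5 = 2 × 2 + 1  ⟹  1 = (-2)·7 + (3)·5
So (3)·5 ≡ 1 (mod 7), i.e. 5^(-1) ≡ 3 (mod 7).
Check: 5 × 3 = 15 ≡ 1 (mod 7)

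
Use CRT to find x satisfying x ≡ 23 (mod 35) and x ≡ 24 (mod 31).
303

Using Chinese Remainder Theorem:
M = 35 × 31 = 1085
M1 = 31, M2 = 35
y1 = 31^(-1) mod 35 = 26
y2 = 35^(-1) mod 31 = 8
x = (23×31×26 + 24×35×8) mod 1085 = 303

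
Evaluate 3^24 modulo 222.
63

Repeated squaring. Binary of 24 = 11000.
3^1 ≡ 3 (mod 222); 3^2 ≡ 9 (mod 222); 3^4 ≡ 81 (mod 222); 3^8 ≡ 123 (mod 222); 3^16 ≡ 33 (mod 222)
3^24 = 3^8 × 3^16 ≡ 63 (mod 222)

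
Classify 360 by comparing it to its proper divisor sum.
abundant

Proper divisors of 360: sum = 1 + 2 + 3 + 4 + 5 + 6 + 8 + 9 + ... + 72 + 90 + 120 + 180 (23 divisors) = 810
Since 810 > 360, 360 is abundant.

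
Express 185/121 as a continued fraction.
[1; 1, 1, 8, 7]

Euclidean algorithm steps:
185 = 1 × 121 + 64
121 = 1 × 64 + 57
64 = 1 × 57 + 7
57 = 8 × 7 + 1
7 = 7 × 1 + 0
Continued fraction: [1; 1, 1, 8, 7]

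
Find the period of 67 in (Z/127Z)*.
126

127 is prime, so ord(67) divides φ(127) = 126.
Divisors of 126: 1, 2, 3, 6, 7, 9, 14, 18, 21, 42, 63, 126.
Repeated squaring: 67^1 ≡ 67, 67^2 ≡ 44, 67^4 ≡ 31, 67^8 ≡ 72, 67^16 ≡ 104, 67^32 ≡ 21, 67^64 ≡ 60 (mod 127).
Test 67^d mod 127 for each divisor d in increasing order:
67^1 ≡ 67
67^2 ≡ 44
67^3 = 67^2·67^1 ≡ 27
67^6 = 67^4·67^2 ≡ 94
67^7 = 67^4·67^2·67^1 ≡ 75
67^9 = 67^8·67^1 ≡ 125
67^14 = 67^8·67^4·67^2 ≡ 37
67^18 = 67^16·67^2 ≡ 4
67^21 = 67^16·67^4·67^1 ≡ 108
67^42 = 67^32·67^8·67^2 ≡ 107
67^63 = 67^32·67^16·67^8·67^4·67^2·67^1 ≡ 126
67^126 = 67^64·67^32·67^16·67^8·67^4·67^2 ≡ 1  ← first divisor giving 1
The order is 126.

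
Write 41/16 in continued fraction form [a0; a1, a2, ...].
[2; 1, 1, 3, 2]

Euclidean algorithm steps:
41 = 2 × 16 + 9
16 = 1 × 9 + 7
9 = 1 × 7 + 2
7 = 3 × 2 + 1
2 = 2 × 1 + 0
Continued fraction: [2; 1, 1, 3, 2]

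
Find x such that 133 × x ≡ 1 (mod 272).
45

gcd(133, 272) = 1, so the inverse exists.
Extended Euclidean algorithm on (272, 133):
272 = 2 × 133 + 6  ⟹  6 = (1)·272 + (-2)·133
133 = 22 × 6 + 1  ⟹  1 = (-22)·272 + (45)·133
So (45)·133 ≡ 1 (mod 272), i.e. 133^(-1) ≡ 45 (mod 272).
Check: 133 × 45 = 5985 ≡ 1 (mod 272)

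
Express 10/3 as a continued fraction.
[3; 3]

Euclidean algorithm steps:
10 = 3 × 3 + 1
3 = 3 × 1 + 0
Continued fraction: [3; 3]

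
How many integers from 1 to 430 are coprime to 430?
168

430 = 2 × 5 × 43
φ(n) = n × ∏(1 - 1/p) for each prime p dividing n
φ(430) = 430 × (1 - 1/2) × (1 - 1/5) × (1 - 1/43) = 168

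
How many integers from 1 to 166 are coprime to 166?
82

166 = 2 × 83
φ(n) = n × ∏(1 - 1/p) for each prime p dividing n
φ(166) = 166 × (1 - 1/2) × (1 - 1/83) = 82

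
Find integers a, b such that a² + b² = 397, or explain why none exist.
6² + 19² (a=6, b=19)

Factorization: 397 = 397
By Fermat: n is sum of two squares iff every prime p ≡ 3 (mod 4) appears to even power.
All primes ≡ 3 (mod 4) appear to even power.
Search a = 0, 1, 2, … for 397 - a² a perfect square: first hit at a = 6: 397 - 36 = 361 = 19².
397 = 6² + 19² = 36 + 361 ✓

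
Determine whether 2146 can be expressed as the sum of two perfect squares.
11² + 45² (a=11, b=45)

Factorization: 2146 = 2 × 29 × 37
By Fermat: n is sum of two squares iff every prime p ≡ 3 (mod 4) appears to even power.
All primes ≡ 3 (mod 4) appear to even power.
Search a = 0, 1, 2, … for 2146 - a² a perfect square: first hit at a = 11: 2146 - 121 = 2025 = 45².
2146 = 11² + 45² = 121 + 2025 ✓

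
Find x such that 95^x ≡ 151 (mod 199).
14

Baby-step giant-step with step n = ⌈√199⌉ = 15.
Baby steps 95^j mod 199 (j:value) for j=0..14: 0:1, 1:95, 2:70, 3:83, 4:124, 5:39, 6:123, 7:143, 8:53, 9:60, 10:128, 11:21, 12:5, 13:77, 14:151.
h = 151 is already in the table at j=14, so x = 14.
Check: 95^14 ≡ 151 (mod 199).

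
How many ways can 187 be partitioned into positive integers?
1280011042268

p(n) counts ways to write n as a sum of positive integers (order ignored).
Euler's pentagonal recurrence: p(k) = p(k-1) + p(k-2) - p(k-5) - p(k-7) + p(k-12) + p(k-15) - ... (offsets j(3j∓1)/2, signs ++--, p(0)=1, p(<0)=0).
DP table for k = 0..186: p(0)=1, p(1)=1, p(2)=2, p(3)=3, p(4)=5, p(5)=7, p(6)=11, p(7)=15, p(8)=22, p(9)=30, p(10)=42, p(11)=56, p(12)=77, p(13)=101, p(14)=135, p(15)=176, p(16)=231, p(17)=297, p(18)=385, p(19)=490, p(20)=627, p(21)=792, p(22)=1002, p(23)=1255, p(24)=1575, p(25)=1958, p(26)=2436, p(27)=3010, p(28)=3718, p(29)=4565, p(30)=5604, p(31)=6842, p(32)=8349, p(33)=10143, p(34)=12310, p(35)=14883, p(36)=17977, p(37)=21637, p(38)=26015, p(39)=31185, p(40)=37338, p(41)=44583, p(42)=53174, p(43)=63261, p(44)=75175, p(45)=89134, p(46)=105558, p(47)=124754, p(48)=147273, p(49)=173525, p(50)=204226, p(51)=239943, p(52)=281589, p(53)=329931, p(54)=386155, p(55)=451276, p(56)=526823, p(57)=614154, p(58)=715220, p(59)=831820, p(60)=966467, p(61)=1121505, p(62)=1300156, p(63)=1505499, p(64)=1741630, p(65)=2012558, p(66)=2323520, p(67)=2679689, p(68)=3087735, p(69)=3554345, p(70)=4087968, p(71)=4697205, p(72)=5392783, p(73)=6185689, p(74)=7089500, p(75)=8118264, p(76)=9289091, p(77)=10619863, p(78)=12132164, p(79)=13848650, p(80)=15796476, p(81)=18004327, p(82)=20506255, p(83)=23338469, p(84)=26543660, p(85)=30167357, p(86)=34262962, p(87)=38887673, p(88)=44108109, p(89)=49995925, p(90)=56634173, p(91)=64112359, p(92)=72533807, p(93)=82010177, p(94)=92669720, p(95)=104651419, p(96)=118114304, p(97)=133230930, p(98)=150198136, p(99)=169229875, p(100)=190569292, p(101)=214481126, p(102)=241265379, p(103)=271248950, p(104)=304801365, p(105)=342325709, p(106)=384276336, p(107)=431149389, p(108)=483502844, p(109)=541946240, p(110)=607163746, p(111)=679903203, p(112)=761002156, p(113)=851376628, p(114)=952050665, p(115)=1064144451, p(116)=1188908248, p(117)=1327710076, p(118)=1482074143, p(119)=1653668665, p(120)=1844349560, p(121)=2056148051, p(122)=2291320912, p(123)=2552338241, p(124)=2841940500, p(125)=3163127352, p(126)=3519222692, p(127)=3913864295, p(128)=4351078600, p(129)=4835271870, p(130)=5371315400, p(131)=5964539504, p(132)=6620830889, p(133)=7346629512, p(134)=8149040695, p(135)=9035836076, p(136)=10015581680, p(137)=11097645016, p(138)=12292341831, p(139)=13610949895, p(140)=15065878135, p(141)=16670689208, p(142)=18440293320, p(143)=20390982757, p(144)=22540654445, p(145)=24908858009, p(146)=27517052599, p(147)=30388671978, p(148)=33549419497, p(149)=37027355200, p(150)=40853235313, p(151)=45060624582, p(152)=49686288421, p(153)=54770336324, p(154)=60356673280, p(155)=66493182097, p(156)=73232243759, p(157)=80630964769, p(158)=88751778802, p(159)=97662728555, p(160)=107438159466, p(161)=118159068427, p(162)=129913904637, p(163)=142798995930, p(164)=156919475295, p(165)=172389800255, p(166)=189334822579, p(167)=207890420102, p(168)=228204732751, p(169)=250438925115, p(170)=274768617130, p(171)=301384802048, p(172)=330495499613, p(173)=362326859895, p(174)=397125074750, p(175)=435157697830, p(176)=476715857290, p(177)=522115831195, p(178)=571701605655, p(179)=625846753120, p(180)=684957390936, p(181)=749474411781, p(182)=819876908323, p(183)=896684817527, p(184)=980462880430, p(185)=1071823774337, p(186)=1171432692373.
Final step: p(187) = p(186) + p(185) - p(182) - p(180) + p(175) + p(172) - p(165) - p(161) + p(152) + p(147) - p(136) - p(130) + p(117) + p(110) - p(95) - p(87) + p(70) + p(61) - p(42) - p(32) + p(11) + p(0)
= 1171432692373 + 1071823774337 - 819876908323 - 684957390936 + 435157697830 + 330495499613 - 172389800255 - 118159068427 + 49686288421 + 30388671978 - 10015581680 - 5371315400 + 1327710076 + 607163746 - 104651419 - 38887673 + 4087968 + 1121505 - 53174 - 8349 + 56 + 1
= 1280011042268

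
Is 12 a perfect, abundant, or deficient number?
abundant

Proper divisors of 12: sum = 1 + 2 + 3 + 4 + 6 = 16
Since 16 > 12, 12 is abundant.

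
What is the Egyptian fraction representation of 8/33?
1/5 + 1/24 + 1/1320

Greedy algorithm:
8/33: ceiling(33/8) = 5, use 1/5
7/165: ceiling(165/7) = 24, use 1/24
1/1320: ceiling(1320/1) = 1320, use 1/1320
Result: 8/33 = 1/5 + 1/24 + 1/1320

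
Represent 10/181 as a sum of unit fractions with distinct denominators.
1/19 + 1/383 + 1/164643 + 1/30979626728 + 1/1343632181057717153650 + 1/4513368594934795027706292595632586553652600

Greedy algorithm:
10/181: ceiling(181/10) = 19, use 1/19
9/3439: ceiling(3439/9) = 383, use 1/383
8/1317137: ceiling(1317137/8) = 164643, use 1/164643
7/216857387091: ceiling(216857387091/7) = 30979626728, use 1/30979626728
5/6718160905288585768248: ceiling(6718160905288585768248/5) = 1343632181057717153650, use 1/1343632181057717153650
1/4513368594934795027706292595632586553652600: ceiling(4513368594934795027706292595632586553652600/1) = 4513368594934795027706292595632586553652600, use 1/4513368594934795027706292595632586553652600
Result: 10/181 = 1/19 + 1/383 + 1/164643 + 1/30979626728 + 1/1343632181057717153650 + 1/4513368594934795027706292595632586553652600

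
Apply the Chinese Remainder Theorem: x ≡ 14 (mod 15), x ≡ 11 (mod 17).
164

Using Chinese Remainder Theorem:
M = 15 × 17 = 255
M1 = 17, M2 = 15
y1 = 17^(-1) mod 15 = 8
y2 = 15^(-1) mod 17 = 8
x = (14×17×8 + 11×15×8) mod 255 = 164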